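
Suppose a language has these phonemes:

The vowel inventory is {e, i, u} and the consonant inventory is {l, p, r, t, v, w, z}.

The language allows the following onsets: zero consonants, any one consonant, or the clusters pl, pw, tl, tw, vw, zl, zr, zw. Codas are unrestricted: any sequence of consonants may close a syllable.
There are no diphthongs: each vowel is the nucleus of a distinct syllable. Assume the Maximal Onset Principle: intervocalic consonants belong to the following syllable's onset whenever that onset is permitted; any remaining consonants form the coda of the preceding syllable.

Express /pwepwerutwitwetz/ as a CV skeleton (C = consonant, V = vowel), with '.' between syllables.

Nuclei (vowels): e, e, u, i, e → 5 syllables.
V1 /e/ – V2 /e/: /pw/ — entire cluster is a permitted onset → onset /pw/, coda ∅.
V2 /e/ – V3 /u/: /r/ is a single consonant, so it becomes the next onset.
V3 /u/ – V4 /i/: cluster /tw/ — /tw/ is itself a permitted onset, so the whole cluster goes right; preceding coda = ∅.
V4 /i/ – V5 /e/: /tw/ — entire cluster is a permitted onset → onset /tw/, coda ∅.
Result: pwe.pwe.ru.twi.twetz.
Mapping each syllable to C/V: /pwe/ → CCV, /pwe/ → CCV, /ru/ → CV, /twi/ → CCV, /twetz/ → CCVCC.

CCV.CCV.CV.CCV.CCVCC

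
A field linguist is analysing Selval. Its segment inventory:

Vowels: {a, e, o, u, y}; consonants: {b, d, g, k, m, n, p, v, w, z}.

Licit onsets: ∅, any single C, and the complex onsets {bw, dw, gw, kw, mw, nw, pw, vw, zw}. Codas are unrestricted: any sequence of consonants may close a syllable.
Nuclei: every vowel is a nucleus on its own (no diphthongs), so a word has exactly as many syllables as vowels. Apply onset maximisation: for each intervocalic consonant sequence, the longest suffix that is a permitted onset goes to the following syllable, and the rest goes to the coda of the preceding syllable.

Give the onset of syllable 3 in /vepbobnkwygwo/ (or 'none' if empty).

The vowels are e, o, y, o — 4 nuclei, so 4 syllables.
/e…o/ gap (V1→V2): /pb/ splits as /p/ + /b/ (/b/ is the longest suffix that is a licit onset).
/o…y/ gap (V2→V3): /bnkw/ — longest licit onset from the right is /kw/, leaving /bn/ as coda.
/y…o/ gap (V3→V4): /gw/ is a licit onset in full, so it all attaches to the next syllable.
Result: vep.bobn.kwy.gwo.
Syllable 3 is /kwy/: onset /kw/, nucleus /y/, coda ∅.

kw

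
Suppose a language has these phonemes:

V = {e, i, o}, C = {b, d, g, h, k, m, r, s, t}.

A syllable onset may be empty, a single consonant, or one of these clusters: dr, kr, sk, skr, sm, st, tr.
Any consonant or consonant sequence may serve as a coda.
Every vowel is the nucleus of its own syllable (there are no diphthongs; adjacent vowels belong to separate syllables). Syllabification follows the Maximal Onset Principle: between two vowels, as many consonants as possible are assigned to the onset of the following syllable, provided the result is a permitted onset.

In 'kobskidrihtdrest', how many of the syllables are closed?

Nuclei (vowels): o, i, i, e → 4 syllables.
/o…i/ gap (V1→V2): /bsk/ — longest licit onset from the right is /sk/, leaving /b/ as coda.
/i…i/ gap (V2→V3): cluster /dr/ — /dr/ is itself a permitted onset, so the whole cluster goes right; preceding coda = ∅.
/i…e/ gap (V3→V4): cluster /htdr/ — the longest permitted-onset suffix is /dr/; onset = /dr/, preceding coda = /ht/.
Putting it together: kob.ski.driht.drest.
Classifying each syllable: /kob/ (closed), /ski/ (open), /driht/ (closed), /drest/ (closed).
Closed syllables: 3.

3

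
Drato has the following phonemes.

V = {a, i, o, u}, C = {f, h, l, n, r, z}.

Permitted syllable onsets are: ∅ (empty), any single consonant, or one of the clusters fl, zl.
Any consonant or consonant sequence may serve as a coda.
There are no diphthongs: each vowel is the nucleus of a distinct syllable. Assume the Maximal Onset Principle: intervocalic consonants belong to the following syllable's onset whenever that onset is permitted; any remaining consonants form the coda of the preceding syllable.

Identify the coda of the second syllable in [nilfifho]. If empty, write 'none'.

Nuclei (vowels): i, i, o → 3 syllables.
σ1/σ2 boundary: /lf/ — longest licit onset from the right is /f/, leaving /l/ as coda.
σ2/σ3 boundary: /fh/ — longest licit onset from the right is /h/, leaving /f/ as coda.
Putting it together: nil.fif.ho.
Syllable 2 is /fif/: onset /f/, nucleus /i/, coda /f/.

f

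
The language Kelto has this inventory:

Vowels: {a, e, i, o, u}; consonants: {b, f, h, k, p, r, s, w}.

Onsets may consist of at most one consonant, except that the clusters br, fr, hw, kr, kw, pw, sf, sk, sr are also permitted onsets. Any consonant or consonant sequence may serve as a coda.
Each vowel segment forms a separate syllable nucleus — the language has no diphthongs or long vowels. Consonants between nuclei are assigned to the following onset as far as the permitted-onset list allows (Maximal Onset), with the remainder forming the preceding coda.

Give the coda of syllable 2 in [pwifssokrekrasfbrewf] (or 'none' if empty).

The vowels are i, o, e, a, e — 5 nuclei, so 5 syllables.
Between /i/ (V1) and /o/ (V2): /fss/; trying suffixes from longest down, /s/ is the first permitted one, so coda /fs/ | onset /s/.
Between /o/ (V2) and /e/ (V3): /kr/ is a licit onset in full, so it all attaches to the next syllable.
Between /e/ (V3) and /a/ (V4): cluster /kr/ — /kr/ is itself a permitted onset, so the whole cluster goes right; preceding coda = ∅.
Between /a/ (V4) and /e/ (V5): /sfbr/ splits as /sf/ + /br/ (/br/ is the longest suffix that is a licit onset).
So the parse is pwifs.so.kre.krasf.brewf.
Syllable 2 is /so/: onset /s/, nucleus /o/, coda ∅.

none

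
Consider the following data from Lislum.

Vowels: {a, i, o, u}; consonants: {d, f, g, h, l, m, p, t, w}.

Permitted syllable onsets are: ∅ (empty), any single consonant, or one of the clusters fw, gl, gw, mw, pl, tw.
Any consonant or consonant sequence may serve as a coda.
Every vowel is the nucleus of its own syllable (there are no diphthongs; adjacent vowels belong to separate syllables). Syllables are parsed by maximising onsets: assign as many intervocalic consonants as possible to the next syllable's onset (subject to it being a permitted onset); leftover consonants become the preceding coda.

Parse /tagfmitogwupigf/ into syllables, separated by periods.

tagf.mi.to.gwu.pigf

Nuclei (vowels): a, i, o, u, i → 5 syllables.
/a…i/ gap (V1→V2): /gfm/; trying suffixes from longest down, /m/ is the first permitted one, so coda /gf/ | onset /m/.
/i…o/ gap (V2→V3): just /t/ — single C goes to the following onset.
/o…u/ gap (V3→V4): /gw/ is a licit onset in full, so it all attaches to the next syllable.
/u…i/ gap (V4→V5): /p/ → onset of the next syllable (single consonants are always licit onsets).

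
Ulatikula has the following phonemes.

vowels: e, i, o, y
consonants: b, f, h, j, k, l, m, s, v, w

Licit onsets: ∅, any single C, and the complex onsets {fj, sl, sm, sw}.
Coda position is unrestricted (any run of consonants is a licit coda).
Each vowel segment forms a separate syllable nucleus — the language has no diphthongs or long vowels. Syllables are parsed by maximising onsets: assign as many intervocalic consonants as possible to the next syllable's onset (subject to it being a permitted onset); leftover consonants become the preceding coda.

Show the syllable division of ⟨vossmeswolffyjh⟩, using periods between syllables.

Nuclei (vowels): o, e, o, y → 4 syllables.
σ1/σ2 boundary: /ssm/; trying suffixes from longest down, /sm/ is the first permitted one, so coda /s/ | onset /sm/.
σ2/σ3 boundary: /sw/ — entire cluster is a permitted onset → onset /sw/, coda ∅.
σ3/σ4 boundary: /lff/ splits as /lf/ + /f/ (/f/ is the longest suffix that is a licit onset).

vos.sme.swolf.fyjh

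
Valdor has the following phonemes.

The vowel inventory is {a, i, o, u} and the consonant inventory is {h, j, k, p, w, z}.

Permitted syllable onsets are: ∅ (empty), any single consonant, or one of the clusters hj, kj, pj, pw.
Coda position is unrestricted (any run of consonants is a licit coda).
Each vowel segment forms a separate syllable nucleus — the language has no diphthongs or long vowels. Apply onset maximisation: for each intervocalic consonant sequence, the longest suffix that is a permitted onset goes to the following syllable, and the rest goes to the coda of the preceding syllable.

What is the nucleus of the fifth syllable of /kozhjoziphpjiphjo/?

Vowels present: o, o, i, i, o; each is a nucleus, giving 5 syllables.
The fifth nucleus (vowel 5 from the left) is /o/.

o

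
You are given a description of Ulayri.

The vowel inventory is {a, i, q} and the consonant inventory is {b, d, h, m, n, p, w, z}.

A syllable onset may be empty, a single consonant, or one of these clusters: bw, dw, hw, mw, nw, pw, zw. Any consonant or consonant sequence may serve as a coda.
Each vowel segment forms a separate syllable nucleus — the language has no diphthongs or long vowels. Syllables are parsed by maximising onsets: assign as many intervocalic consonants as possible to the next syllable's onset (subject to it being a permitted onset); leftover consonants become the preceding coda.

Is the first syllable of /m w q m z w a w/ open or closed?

Vowels present: q, a; each is a nucleus, giving 2 syllables.
Between /q/ (V1) and /a/ (V2): cluster /mzw/ — the longest permitted-onset suffix is /zw/; onset = /zw/, preceding coda = /m/.
Result: mwqm.zwaw.
Syllable 1 is /mwqm/ with coda /m/, so it is closed.

closed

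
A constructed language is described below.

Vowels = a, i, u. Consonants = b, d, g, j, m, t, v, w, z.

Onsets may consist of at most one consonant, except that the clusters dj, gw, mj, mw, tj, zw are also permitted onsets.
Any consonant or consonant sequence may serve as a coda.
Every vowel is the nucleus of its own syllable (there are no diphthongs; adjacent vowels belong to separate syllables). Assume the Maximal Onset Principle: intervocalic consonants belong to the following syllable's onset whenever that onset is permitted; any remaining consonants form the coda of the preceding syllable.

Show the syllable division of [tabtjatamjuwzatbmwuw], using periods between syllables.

Vowels present: a, a, a, u, a, u; each is a nucleus, giving 6 syllables.
/a…a/ gap (V1→V2): /btj/ splits as /b/ + /tj/ (/tj/ is the longest suffix that is a licit onset).
/a…a/ gap (V2→V3): /t/ → onset of the next syllable (single consonants are always licit onsets).
/a…u/ gap (V3→V4): /mj/ is a licit onset in full, so it all attaches to the next syllable.
/u…a/ gap (V4→V5): /wz/; trying suffixes from longest down, /z/ is the first permitted one, so coda /w/ | onset /z/.
/a…u/ gap (V5→V6): /tbmw/ splits as /tb/ + /mw/ (/mw/ is the longest suffix that is a licit onset).

tab.tja.ta.mjuw.zatb.mwuw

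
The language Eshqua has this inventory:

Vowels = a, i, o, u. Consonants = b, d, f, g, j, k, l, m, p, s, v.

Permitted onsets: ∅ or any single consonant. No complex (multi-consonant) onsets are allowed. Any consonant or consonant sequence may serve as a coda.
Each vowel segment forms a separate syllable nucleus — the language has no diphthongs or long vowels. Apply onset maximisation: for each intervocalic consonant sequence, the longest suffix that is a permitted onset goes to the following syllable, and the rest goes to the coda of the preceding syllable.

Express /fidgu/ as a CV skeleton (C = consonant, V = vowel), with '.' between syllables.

The vowels are i, u — 2 nuclei, so 2 syllables.
/i…u/ gap (V1→V2): /dg/ splits as /d/ + /g/ (/g/ is the longest suffix that is a licit onset).
Putting it together: fid.gu.
Mapping each syllable to C/V: /fid/ → CVC, /gu/ → CV.

CVC.CV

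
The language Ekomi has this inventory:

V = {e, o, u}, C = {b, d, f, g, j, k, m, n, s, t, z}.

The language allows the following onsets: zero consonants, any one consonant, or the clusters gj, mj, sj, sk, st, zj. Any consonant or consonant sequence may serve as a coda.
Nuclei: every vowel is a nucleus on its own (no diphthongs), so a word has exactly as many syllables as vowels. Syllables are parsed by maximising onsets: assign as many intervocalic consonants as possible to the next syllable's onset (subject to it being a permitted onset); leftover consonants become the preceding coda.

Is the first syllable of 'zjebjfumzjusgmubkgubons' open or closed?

Vowels present: e, u, u, u, u, o; each is a nucleus, giving 6 syllables.
V1 /e/ – V2 /u/: cluster /bjf/ — the longest permitted-onset suffix is /f/; onset = /f/, preceding coda = /bj/.
V2 /u/ – V3 /u/: /mzj/; trying suffixes from longest down, /zj/ is the first permitted one, so coda /m/ | onset /zj/.
V3 /u/ – V4 /u/: /sgm/; trying suffixes from longest down, /m/ is the first permitted one, so coda /sg/ | onset /m/.
V4 /u/ – V5 /u/: cluster /bkg/ — the longest permitted-onset suffix is /g/; onset = /g/, preceding coda = /bk/.
V5 /u/ – V6 /o/: /b/ is a single consonant, so it becomes the next onset.
Result: zjebj.fum.zjusg.mubk.gu.bons.
Syllable 1 is /zjebj/ with coda /bj/, so it is closed.

closed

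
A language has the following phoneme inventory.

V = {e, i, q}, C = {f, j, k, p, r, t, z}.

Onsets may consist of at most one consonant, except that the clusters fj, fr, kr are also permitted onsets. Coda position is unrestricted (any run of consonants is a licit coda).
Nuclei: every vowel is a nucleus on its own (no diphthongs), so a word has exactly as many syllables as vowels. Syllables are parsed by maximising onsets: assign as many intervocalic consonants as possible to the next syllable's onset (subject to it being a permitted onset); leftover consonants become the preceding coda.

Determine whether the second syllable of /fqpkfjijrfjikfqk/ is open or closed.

The vowels are q, i, i, q — 4 nuclei, so 4 syllables.
Between /q/ (V1) and /i/ (V2): cluster /pkfj/ — the longest permitted-onset suffix is /fj/; onset = /fj/, preceding coda = /pk/.
Between /i/ (V2) and /i/ (V3): /jrfj/ — longest licit onset from the right is /fj/, leaving /jr/ as coda.
Between /i/ (V3) and /q/ (V4): /kf/ — longest licit onset from the right is /f/, leaving /k/ as coda.
Syllabification: fqpk.fjijr.fjik.fqk.
Syllable 2 is /fjijr/ with coda /jr/, so it is closed.

closed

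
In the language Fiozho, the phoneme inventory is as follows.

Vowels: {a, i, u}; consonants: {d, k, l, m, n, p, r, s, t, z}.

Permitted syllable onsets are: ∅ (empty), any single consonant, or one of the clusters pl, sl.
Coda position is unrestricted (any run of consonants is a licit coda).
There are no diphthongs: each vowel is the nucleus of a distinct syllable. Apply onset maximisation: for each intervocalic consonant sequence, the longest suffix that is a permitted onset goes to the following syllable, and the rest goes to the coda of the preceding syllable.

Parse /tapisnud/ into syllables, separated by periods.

ta.pis.nud

The vowels are a, i, u — 3 nuclei, so 3 syllables.
σ1/σ2 boundary: just /p/ — single C goes to the following onset.
σ2/σ3 boundary: /sn/; trying suffixes from longest down, /n/ is the first permitted one, so coda /s/ | onset /n/.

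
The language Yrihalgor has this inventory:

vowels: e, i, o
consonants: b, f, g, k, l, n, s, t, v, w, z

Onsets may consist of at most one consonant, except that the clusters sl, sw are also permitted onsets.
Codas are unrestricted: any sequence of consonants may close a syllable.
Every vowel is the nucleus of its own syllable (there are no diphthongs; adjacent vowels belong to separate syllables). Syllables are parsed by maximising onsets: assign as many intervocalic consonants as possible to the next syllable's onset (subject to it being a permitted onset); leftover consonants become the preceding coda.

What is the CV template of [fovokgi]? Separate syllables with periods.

Nuclei (vowels): o, o, i → 3 syllables.
V1 /o/ – V2 /o/: /v/ → onset of the next syllable (single consonants are always licit onsets).
V2 /o/ – V3 /i/: cluster /kg/ — the longest permitted-onset suffix is /g/; onset = /g/, preceding coda = /k/.
Putting it together: fo.vok.gi.
Mapping each syllable to C/V: /fo/ → CV, /vok/ → CVC, /gi/ → CV.

CV.CVC.CV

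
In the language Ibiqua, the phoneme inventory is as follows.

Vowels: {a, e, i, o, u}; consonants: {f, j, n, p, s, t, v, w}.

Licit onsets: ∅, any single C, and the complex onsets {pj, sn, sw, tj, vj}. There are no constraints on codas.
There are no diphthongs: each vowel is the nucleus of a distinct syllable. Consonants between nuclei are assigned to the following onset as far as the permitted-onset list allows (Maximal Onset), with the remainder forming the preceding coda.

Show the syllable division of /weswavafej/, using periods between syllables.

Nuclei (vowels): e, a, a, e → 4 syllables.
Between /e/ (V1) and /a/ (V2): /sw/ is a licit onset in full, so it all attaches to the next syllable.
Between /a/ (V2) and /a/ (V3): /v/ → onset of the next syllable (single consonants are always licit onsets).
Between /a/ (V3) and /e/ (V4): /f/ is a single consonant, so it becomes the next onset.

we.swa.va.fej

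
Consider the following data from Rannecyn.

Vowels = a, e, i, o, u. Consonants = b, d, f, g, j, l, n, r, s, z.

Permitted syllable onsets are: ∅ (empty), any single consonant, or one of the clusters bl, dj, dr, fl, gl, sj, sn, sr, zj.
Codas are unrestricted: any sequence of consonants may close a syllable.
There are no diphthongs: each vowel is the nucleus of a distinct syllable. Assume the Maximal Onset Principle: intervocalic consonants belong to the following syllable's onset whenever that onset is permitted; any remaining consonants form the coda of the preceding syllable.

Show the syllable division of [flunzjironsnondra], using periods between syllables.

Vowels present: u, i, o, o, a; each is a nucleus, giving 5 syllables.
/u…i/ gap (V1→V2): /nzj/ splits as /n/ + /zj/ (/zj/ is the longest suffix that is a licit onset).
/i…o/ gap (V2→V3): /r/ is a single consonant, so it becomes the next onset.
/o…o/ gap (V3→V4): /nsn/ splits as /n/ + /sn/ (/sn/ is the longest suffix that is a licit onset).
/o…a/ gap (V4→V5): /ndr/ splits as /n/ + /dr/ (/dr/ is the longest suffix that is a licit onset).

flun.zji.ron.snon.dra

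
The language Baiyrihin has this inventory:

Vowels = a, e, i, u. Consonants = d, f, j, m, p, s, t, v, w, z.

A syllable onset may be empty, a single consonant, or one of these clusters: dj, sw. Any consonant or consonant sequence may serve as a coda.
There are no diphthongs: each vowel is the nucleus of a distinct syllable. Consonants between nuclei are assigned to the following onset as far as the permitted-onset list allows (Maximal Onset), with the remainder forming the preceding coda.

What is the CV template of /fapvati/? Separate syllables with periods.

CVC.CV.CV

Nuclei (vowels): a, a, i → 3 syllables.
Between /a/ (V1) and /a/ (V2): /pv/; trying suffixes from longest down, /v/ is the first permitted one, so coda /p/ | onset /v/.
Between /a/ (V2) and /i/ (V3): /t/ is a single consonant, so it becomes the next onset.
Putting it together: fap.va.ti.
Mapping each syllable to C/V: /fap/ → CVC, /va/ → CV, /ti/ → CV.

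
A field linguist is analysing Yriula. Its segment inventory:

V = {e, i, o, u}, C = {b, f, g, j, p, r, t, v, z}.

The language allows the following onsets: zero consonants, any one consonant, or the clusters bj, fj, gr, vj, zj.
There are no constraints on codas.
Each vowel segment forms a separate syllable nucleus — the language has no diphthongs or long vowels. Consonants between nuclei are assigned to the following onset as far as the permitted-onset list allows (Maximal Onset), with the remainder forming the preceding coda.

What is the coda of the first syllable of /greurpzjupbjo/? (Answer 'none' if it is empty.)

Nuclei (vowels): e, u, u, o → 4 syllables.
Between /e/ (V1) and /u/ (V2): hiatus — the boundary sits between the two vowels.
Between /u/ (V2) and /u/ (V3): cluster /rpzj/ — the longest permitted-onset suffix is /zj/; onset = /zj/, preceding coda = /rp/.
Between /u/ (V3) and /o/ (V4): /pbj/ splits as /p/ + /bj/ (/bj/ is the longest suffix that is a licit onset).
Syllabification: gre.urp.zjup.bjo.
Syllable 1 is /gre/: onset /gr/, nucleus /e/, coda ∅.

none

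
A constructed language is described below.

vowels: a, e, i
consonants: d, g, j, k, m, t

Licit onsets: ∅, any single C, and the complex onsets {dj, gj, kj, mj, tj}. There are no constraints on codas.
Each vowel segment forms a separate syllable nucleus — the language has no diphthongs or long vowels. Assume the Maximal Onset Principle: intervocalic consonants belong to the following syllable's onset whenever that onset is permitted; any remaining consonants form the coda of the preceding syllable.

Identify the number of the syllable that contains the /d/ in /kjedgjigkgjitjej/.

1

Vowels present: e, i, i, e; each is a nucleus, giving 4 syllables.
/e…i/ gap (V1→V2): /dgj/ — longest licit onset from the right is /gj/, leaving /d/ as coda.
/i…i/ gap (V2→V3): cluster /gkgj/ — the longest permitted-onset suffix is /gj/; onset = /gj/, preceding coda = /gk/.
/i…e/ gap (V3→V4): /tj/ — entire cluster is a permitted onset → onset /tj/, coda ∅.
So the parse is kjed.gjigk.gji.tjej.
The /d/ is in the coda of syllable 1 (/kjed/).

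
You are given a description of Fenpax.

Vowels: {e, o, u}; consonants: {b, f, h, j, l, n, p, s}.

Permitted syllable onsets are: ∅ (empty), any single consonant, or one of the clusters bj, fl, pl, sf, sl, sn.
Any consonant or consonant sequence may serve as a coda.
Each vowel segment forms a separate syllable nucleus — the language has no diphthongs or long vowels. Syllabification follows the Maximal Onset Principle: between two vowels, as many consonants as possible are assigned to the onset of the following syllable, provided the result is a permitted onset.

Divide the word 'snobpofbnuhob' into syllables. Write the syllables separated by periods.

Vowels present: o, o, u, o; each is a nucleus, giving 4 syllables.
σ1/σ2 boundary: /bp/ splits as /b/ + /p/ (/p/ is the longest suffix that is a licit onset).
σ2/σ3 boundary: cluster /fbn/ — the longest permitted-onset suffix is /n/; onset = /n/, preceding coda = /fb/.
σ3/σ4 boundary: /h/ is a single consonant, so it becomes the next onset.

snob.pofb.nu.hob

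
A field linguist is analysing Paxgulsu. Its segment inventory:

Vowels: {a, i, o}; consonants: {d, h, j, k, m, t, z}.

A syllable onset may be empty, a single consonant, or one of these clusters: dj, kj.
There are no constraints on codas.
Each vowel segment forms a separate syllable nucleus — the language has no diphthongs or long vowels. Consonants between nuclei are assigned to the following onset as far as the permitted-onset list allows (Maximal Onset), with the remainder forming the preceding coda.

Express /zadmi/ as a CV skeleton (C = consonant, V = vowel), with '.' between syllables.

Vowels present: a, i; each is a nucleus, giving 2 syllables.
V1 /a/ – V2 /i/: /dm/ splits as /d/ + /m/ (/m/ is the longest suffix that is a licit onset).
So the parse is zad.mi.
Mapping each syllable to C/V: /zad/ → CVC, /mi/ → CV.

CVC.CV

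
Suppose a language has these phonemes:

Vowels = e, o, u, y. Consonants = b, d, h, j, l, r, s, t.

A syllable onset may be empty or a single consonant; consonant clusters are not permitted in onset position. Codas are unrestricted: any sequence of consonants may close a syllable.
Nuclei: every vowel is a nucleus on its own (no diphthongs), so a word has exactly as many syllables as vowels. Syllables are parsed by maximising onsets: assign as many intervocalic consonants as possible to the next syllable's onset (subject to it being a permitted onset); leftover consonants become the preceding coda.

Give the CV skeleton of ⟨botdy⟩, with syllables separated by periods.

The vowels are o, y — 2 nuclei, so 2 syllables.
/o…y/ gap (V1→V2): /td/; trying suffixes from longest down, /d/ is the first permitted one, so coda /t/ | onset /d/.
Result: bot.dy.
Mapping each syllable to C/V: /bot/ → CVC, /dy/ → CV.

CVC.CV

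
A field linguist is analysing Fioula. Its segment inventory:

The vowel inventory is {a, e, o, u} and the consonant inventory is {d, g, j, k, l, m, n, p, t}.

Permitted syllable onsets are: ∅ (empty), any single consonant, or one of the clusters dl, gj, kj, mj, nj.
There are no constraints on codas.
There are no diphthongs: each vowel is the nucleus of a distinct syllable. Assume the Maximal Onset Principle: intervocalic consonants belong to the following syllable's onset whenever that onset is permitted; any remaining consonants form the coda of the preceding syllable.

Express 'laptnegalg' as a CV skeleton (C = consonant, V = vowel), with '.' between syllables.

CVCC.CV.CVCC

The vowels are a, e, a — 3 nuclei, so 3 syllables.
/a…e/ gap (V1→V2): /ptn/ — longest licit onset from the right is /n/, leaving /pt/ as coda.
/e…a/ gap (V2→V3): /g/ → onset of the next syllable (single consonants are always licit onsets).
Result: lapt.ne.galg.
Mapping each syllable to C/V: /lapt/ → CVCC, /ne/ → CV, /galg/ → CVCC.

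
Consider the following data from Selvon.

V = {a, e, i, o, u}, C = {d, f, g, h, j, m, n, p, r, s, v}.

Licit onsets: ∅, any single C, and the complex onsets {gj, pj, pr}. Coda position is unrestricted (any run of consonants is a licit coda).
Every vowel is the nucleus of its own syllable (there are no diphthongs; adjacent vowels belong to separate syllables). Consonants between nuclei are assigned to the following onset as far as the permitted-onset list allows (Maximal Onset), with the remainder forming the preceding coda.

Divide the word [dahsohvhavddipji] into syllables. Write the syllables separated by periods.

dah.sohv.havd.di.pji

Vowels present: a, o, a, i, i; each is a nucleus, giving 5 syllables.
/a…o/ gap (V1→V2): cluster /hs/ — the longest permitted-onset suffix is /s/; onset = /s/, preceding coda = /h/.
/o…a/ gap (V2→V3): /hvh/ splits as /hv/ + /h/ (/h/ is the longest suffix that is a licit onset).
/a…i/ gap (V3→V4): /vdd/; trying suffixes from longest down, /d/ is the first permitted one, so coda /vd/ | onset /d/.
/i…i/ gap (V4→V5): /pj/ is a licit onset in full, so it all attaches to the next syllable.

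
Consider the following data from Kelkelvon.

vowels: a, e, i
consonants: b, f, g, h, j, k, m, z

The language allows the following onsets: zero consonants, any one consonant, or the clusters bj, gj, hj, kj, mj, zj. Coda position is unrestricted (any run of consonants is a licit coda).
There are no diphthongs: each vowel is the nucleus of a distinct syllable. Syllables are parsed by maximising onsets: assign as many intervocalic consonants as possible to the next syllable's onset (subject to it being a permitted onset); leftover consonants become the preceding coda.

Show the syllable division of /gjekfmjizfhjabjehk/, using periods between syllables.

Nuclei (vowels): e, i, a, e → 4 syllables.
σ1/σ2 boundary: cluster /kfmj/ — the longest permitted-onset suffix is /mj/; onset = /mj/, preceding coda = /kf/.
σ2/σ3 boundary: /zfhj/; trying suffixes from longest down, /hj/ is the first permitted one, so coda /zf/ | onset /hj/.
σ3/σ4 boundary: /bj/ is a licit onset in full, so it all attaches to the next syllable.

gjekf.mjizf.hja.bjehk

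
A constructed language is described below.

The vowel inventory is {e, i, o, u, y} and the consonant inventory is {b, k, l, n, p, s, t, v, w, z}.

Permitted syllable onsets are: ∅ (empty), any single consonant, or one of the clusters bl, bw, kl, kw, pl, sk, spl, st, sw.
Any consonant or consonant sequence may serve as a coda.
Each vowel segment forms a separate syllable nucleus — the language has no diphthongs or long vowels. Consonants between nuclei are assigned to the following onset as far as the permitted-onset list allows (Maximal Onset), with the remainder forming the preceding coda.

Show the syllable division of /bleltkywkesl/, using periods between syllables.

blelt.kyw.kesl

Nuclei (vowels): e, y, e → 3 syllables.
V1 /e/ – V2 /y/: /ltk/; trying suffixes from longest down, /k/ is the first permitted one, so coda /lt/ | onset /k/.
V2 /y/ – V3 /e/: /wk/ — longest licit onset from the right is /k/, leaving /w/ as coda.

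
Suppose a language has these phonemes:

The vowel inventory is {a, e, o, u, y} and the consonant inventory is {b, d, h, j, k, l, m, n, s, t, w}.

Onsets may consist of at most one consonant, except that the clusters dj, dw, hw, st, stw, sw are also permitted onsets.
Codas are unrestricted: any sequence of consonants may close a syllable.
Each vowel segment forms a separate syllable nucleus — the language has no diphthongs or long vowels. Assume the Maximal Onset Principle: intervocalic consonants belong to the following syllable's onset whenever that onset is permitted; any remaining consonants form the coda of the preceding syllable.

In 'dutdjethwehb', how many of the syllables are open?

Nuclei (vowels): u, e, e → 3 syllables.
V1 /u/ – V2 /e/: /tdj/ splits as /t/ + /dj/ (/dj/ is the longest suffix that is a licit onset).
V2 /e/ – V3 /e/: /thw/ — longest licit onset from the right is /hw/, leaving /t/ as coda.
So the parse is dut.djet.hwehb.
Classifying each syllable: /dut/ (closed), /djet/ (closed), /hwehb/ (closed).
Open syllables: 0.

0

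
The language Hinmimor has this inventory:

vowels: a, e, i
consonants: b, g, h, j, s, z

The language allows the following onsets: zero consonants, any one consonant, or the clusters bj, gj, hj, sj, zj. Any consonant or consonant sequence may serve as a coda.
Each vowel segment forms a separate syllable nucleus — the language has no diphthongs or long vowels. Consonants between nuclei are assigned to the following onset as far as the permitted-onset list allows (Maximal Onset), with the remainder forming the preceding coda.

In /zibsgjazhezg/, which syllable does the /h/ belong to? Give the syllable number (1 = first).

Nuclei (vowels): i, a, e → 3 syllables.
V1 /i/ – V2 /a/: /bsgj/; trying suffixes from longest down, /gj/ is the first permitted one, so coda /bs/ | onset /gj/.
V2 /a/ – V3 /e/: /zh/; trying suffixes from longest down, /h/ is the first permitted one, so coda /z/ | onset /h/.
Result: zibs.gjaz.hezg.
The /h/ is in the onset of syllable 3 (/hezg/).

3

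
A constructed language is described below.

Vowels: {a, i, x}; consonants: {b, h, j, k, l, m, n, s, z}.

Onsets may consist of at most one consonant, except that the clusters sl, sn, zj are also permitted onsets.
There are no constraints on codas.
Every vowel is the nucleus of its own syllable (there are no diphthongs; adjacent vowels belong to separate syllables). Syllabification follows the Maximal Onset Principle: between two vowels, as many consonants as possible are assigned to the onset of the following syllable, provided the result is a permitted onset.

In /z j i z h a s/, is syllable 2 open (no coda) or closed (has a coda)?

closed

Vowels present: i, a; each is a nucleus, giving 2 syllables.
σ1/σ2 boundary: cluster /zh/ — the longest permitted-onset suffix is /h/; onset = /h/, preceding coda = /z/.
So the parse is zjiz.has.
Syllable 2 is /has/ with coda /s/, so it is closed.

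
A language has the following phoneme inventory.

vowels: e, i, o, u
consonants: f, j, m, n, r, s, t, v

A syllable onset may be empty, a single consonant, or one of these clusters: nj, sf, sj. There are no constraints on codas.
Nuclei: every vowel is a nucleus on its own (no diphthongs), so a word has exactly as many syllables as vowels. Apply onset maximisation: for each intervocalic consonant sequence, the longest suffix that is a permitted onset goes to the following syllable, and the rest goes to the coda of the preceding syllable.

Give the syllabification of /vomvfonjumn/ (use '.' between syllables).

vomv.fo.njumn

Vowels present: o, o, u; each is a nucleus, giving 3 syllables.
Between /o/ (V1) and /o/ (V2): /mvf/ splits as /mv/ + /f/ (/f/ is the longest suffix that is a licit onset).
Between /o/ (V2) and /u/ (V3): /nj/ is a licit onset in full, so it all attaches to the next syllable.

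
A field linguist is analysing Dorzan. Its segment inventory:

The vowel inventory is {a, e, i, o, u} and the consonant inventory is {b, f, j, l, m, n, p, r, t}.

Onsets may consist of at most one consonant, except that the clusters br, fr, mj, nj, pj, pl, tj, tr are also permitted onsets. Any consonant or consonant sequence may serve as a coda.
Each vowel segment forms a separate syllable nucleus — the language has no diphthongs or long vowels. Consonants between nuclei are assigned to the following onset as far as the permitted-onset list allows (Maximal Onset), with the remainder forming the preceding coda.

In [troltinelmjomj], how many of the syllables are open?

The vowels are o, i, e, o — 4 nuclei, so 4 syllables.
σ1/σ2 boundary: /lt/ — longest licit onset from the right is /t/, leaving /l/ as coda.
σ2/σ3 boundary: just /n/ — single C goes to the following onset.
σ3/σ4 boundary: /lmj/ — longest licit onset from the right is /mj/, leaving /l/ as coda.
Syllabification: trol.ti.nel.mjomj.
Classifying each syllable: /trol/ (closed), /ti/ (open), /nel/ (closed), /mjomj/ (closed).
Open syllables: 1.

1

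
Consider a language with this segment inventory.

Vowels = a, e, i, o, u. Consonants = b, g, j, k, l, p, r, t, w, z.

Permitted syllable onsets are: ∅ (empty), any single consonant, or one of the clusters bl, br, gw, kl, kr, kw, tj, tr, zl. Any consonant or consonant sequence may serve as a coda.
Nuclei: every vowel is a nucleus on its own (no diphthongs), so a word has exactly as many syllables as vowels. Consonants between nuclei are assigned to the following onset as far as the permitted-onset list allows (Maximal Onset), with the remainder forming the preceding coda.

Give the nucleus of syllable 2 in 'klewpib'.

i

The vowels are e, i — 2 nuclei, so 2 syllables.
The second nucleus (vowel 2 from the left) is /i/.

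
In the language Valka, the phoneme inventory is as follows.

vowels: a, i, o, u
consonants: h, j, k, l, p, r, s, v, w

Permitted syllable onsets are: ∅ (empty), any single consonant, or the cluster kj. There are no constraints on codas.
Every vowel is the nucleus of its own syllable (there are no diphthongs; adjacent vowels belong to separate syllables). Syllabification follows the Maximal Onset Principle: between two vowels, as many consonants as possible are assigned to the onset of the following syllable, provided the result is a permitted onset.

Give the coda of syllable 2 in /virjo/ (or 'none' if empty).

Nuclei (vowels): i, o → 2 syllables.
/i…o/ gap (V1→V2): /rj/; trying suffixes from longest down, /j/ is the first permitted one, so coda /r/ | onset /j/.
So the parse is vir.jo.
Syllable 2 is /jo/: onset /j/, nucleus /o/, coda ∅.

none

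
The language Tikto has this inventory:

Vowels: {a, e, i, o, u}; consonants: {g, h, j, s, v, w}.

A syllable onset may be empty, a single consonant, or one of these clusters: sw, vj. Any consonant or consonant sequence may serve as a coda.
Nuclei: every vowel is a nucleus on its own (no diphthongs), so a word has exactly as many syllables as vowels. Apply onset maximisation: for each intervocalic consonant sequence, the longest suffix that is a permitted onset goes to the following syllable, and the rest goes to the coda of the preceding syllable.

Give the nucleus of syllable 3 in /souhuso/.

u

Vowels present: o, u, u, o; each is a nucleus, giving 4 syllables.
The third nucleus (vowel 3 from the left) is /u/.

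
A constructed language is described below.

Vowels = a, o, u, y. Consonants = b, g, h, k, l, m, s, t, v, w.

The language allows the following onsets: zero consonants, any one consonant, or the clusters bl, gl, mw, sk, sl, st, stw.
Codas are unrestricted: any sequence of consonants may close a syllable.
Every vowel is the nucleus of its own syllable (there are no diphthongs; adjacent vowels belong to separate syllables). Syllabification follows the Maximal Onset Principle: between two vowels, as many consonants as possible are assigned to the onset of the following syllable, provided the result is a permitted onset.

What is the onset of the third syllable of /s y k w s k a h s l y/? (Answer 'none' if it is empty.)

Vowels present: y, a, y; each is a nucleus, giving 3 syllables.
σ1/σ2 boundary: /kwsk/ — longest licit onset from the right is /sk/, leaving /kw/ as coda.
σ2/σ3 boundary: cluster /hsl/ — the longest permitted-onset suffix is /sl/; onset = /sl/, preceding coda = /h/.
So the parse is sykw.skah.sly.
Syllable 3 is /sly/: onset /sl/, nucleus /y/, coda ∅.

sl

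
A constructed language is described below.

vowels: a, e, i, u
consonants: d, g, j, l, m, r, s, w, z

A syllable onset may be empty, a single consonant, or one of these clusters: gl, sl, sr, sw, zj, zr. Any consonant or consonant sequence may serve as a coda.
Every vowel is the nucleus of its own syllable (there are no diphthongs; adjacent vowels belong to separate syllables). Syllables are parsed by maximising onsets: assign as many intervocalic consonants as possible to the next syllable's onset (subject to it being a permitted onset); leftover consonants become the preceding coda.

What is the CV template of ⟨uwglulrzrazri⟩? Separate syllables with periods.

Vowels present: u, u, a, i; each is a nucleus, giving 4 syllables.
Between /u/ (V1) and /u/ (V2): cluster /wgl/ — the longest permitted-onset suffix is /gl/; onset = /gl/, preceding coda = /w/.
Between /u/ (V2) and /a/ (V3): /lrzr/; trying suffixes from longest down, /zr/ is the first permitted one, so coda /lr/ | onset /zr/.
Between /a/ (V3) and /i/ (V4): /zr/ is a licit onset in full, so it all attaches to the next syllable.
Putting it together: uw.glulr.zra.zri.
Mapping each syllable to C/V: /uw/ → VC, /glulr/ → CCVCC, /zra/ → CCV, /zri/ → CCV.

VC.CCVCC.CCV.CCV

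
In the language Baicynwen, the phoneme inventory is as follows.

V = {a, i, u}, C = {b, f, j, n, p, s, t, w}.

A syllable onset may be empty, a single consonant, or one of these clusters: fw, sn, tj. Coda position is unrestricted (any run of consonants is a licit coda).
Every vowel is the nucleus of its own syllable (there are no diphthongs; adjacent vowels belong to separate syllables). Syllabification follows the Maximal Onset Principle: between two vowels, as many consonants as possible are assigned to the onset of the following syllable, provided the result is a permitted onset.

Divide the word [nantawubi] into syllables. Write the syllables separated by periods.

Nuclei (vowels): a, a, u, i → 4 syllables.
Between /a/ (V1) and /a/ (V2): /nt/; trying suffixes from longest down, /t/ is the first permitted one, so coda /n/ | onset /t/.
Between /a/ (V2) and /u/ (V3): /w/ is a single consonant, so it becomes the next onset.
Between /u/ (V3) and /i/ (V4): /b/ → onset of the next syllable (single consonants are always licit onsets).

nan.ta.wu.bi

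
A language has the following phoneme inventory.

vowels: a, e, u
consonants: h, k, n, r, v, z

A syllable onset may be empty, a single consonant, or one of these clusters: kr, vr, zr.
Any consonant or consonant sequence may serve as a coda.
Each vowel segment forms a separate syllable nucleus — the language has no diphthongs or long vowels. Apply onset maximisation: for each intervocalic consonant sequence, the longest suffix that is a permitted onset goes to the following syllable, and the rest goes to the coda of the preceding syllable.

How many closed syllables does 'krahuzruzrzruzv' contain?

Nuclei (vowels): a, u, u, u → 4 syllables.
Between /a/ (V1) and /u/ (V2): just /h/ — single C goes to the following onset.
Between /u/ (V2) and /u/ (V3): cluster /zr/ — /zr/ is itself a permitted onset, so the whole cluster goes right; preceding coda = ∅.
Between /u/ (V3) and /u/ (V4): /zrzr/ — longest licit onset from the right is /zr/, leaving /zr/ as coda.
Syllabification: kra.hu.zruzr.zruzv.
Classifying each syllable: /kra/ (open), /hu/ (open), /zruzr/ (closed), /zruzv/ (closed).
Closed syllables: 2.

2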